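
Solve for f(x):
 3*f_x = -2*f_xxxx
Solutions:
 f(x) = C1 + C4*exp(-2^(2/3)*3^(1/3)*x/2) + (C2*sin(2^(2/3)*3^(5/6)*x/4) + C3*cos(2^(2/3)*3^(5/6)*x/4))*exp(2^(2/3)*3^(1/3)*x/4)


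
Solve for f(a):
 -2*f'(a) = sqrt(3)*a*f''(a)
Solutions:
 f(a) = C1 + C2*a^(1 - 2*sqrt(3)/3)


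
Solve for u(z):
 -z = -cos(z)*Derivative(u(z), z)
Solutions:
 u(z) = C1 + Integral(z/cos(z), z)


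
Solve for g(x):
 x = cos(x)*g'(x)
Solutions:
 g(x) = C1 + Integral(x/cos(x), x)


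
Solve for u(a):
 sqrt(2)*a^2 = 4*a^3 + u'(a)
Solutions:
 u(a) = C1 - a^4 + sqrt(2)*a^3/3


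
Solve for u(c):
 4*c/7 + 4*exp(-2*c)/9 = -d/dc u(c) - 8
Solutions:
 u(c) = C1 - 2*c^2/7 - 8*c + 2*exp(-2*c)/9


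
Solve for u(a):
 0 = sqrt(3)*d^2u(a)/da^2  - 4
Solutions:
 u(a) = C1 + C2*a + 2*sqrt(3)*a^2/3


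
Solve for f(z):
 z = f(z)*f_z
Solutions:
 f(z) = -sqrt(C1 + z^2)
 f(z) = sqrt(C1 + z^2)


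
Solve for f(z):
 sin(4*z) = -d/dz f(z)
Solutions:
 f(z) = C1 + cos(4*z)/4


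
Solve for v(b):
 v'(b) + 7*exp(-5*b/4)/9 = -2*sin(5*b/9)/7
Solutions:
 v(b) = C1 + 18*cos(5*b/9)/35 + 28*exp(-5*b/4)/45


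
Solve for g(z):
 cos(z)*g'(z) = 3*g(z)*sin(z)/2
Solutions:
 g(z) = C1/cos(z)^(3/2)


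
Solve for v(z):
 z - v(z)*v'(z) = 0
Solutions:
 v(z) = -sqrt(C1 + z^2)
 v(z) = sqrt(C1 + z^2)


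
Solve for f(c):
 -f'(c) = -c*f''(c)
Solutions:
 f(c) = C1 + C2*c^2


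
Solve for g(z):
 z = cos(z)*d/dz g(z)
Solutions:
 g(z) = C1 + Integral(z/cos(z), z)


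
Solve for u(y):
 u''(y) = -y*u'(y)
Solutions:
 u(y) = C1 + C2*erf(sqrt(2)*y/2)


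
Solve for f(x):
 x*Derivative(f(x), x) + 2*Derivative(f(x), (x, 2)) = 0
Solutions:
 f(x) = C1 + C2*erf(x/2)


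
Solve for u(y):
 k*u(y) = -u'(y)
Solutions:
 u(y) = C1*exp(-k*y)


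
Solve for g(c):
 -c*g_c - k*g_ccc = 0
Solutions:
 g(c) = C1 + Integral(C2*airyai(c*(-1/k)^(1/3)) + C3*airybi(c*(-1/k)^(1/3)), c)


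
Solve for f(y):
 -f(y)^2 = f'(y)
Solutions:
 f(y) = 1/(C1 + y)


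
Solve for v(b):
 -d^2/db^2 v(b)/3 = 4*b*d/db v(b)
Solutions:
 v(b) = C1 + C2*erf(sqrt(6)*b)


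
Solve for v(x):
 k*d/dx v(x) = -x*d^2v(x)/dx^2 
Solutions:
 v(x) = C1 + x^(1 - re(k))*(C2*sin(log(x)*Abs(im(k))) + C3*cos(log(x)*im(k)))


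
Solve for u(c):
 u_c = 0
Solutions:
 u(c) = C1


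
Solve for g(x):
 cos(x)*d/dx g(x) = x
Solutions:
 g(x) = C1 + Integral(x/cos(x), x)


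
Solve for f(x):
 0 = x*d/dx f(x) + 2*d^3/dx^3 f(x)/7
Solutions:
 f(x) = C1 + Integral(C2*airyai(-2^(2/3)*7^(1/3)*x/2) + C3*airybi(-2^(2/3)*7^(1/3)*x/2), x)


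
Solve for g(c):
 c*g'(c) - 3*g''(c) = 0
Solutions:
 g(c) = C1 + C2*erfi(sqrt(6)*c/6)


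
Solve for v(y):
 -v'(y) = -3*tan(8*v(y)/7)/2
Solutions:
 v(y) = -7*asin(C1*exp(12*y/7))/8 + 7*pi/8
 v(y) = 7*asin(C1*exp(12*y/7))/8


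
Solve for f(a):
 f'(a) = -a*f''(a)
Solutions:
 f(a) = C1 + C2*log(a)


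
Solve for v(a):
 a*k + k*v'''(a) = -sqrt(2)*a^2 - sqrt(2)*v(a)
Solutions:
 v(a) = C1*exp(2^(1/6)*a*(-1/k)^(1/3)) + C2*exp(2^(1/6)*a*(-1/k)^(1/3)*(-1 + sqrt(3)*I)/2) + C3*exp(-2^(1/6)*a*(-1/k)^(1/3)*(1 + sqrt(3)*I)/2) - a^2 - sqrt(2)*a*k/2


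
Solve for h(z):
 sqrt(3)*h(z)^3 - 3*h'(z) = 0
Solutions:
 h(z) = -sqrt(6)*sqrt(-1/(C1 + sqrt(3)*z))/2
 h(z) = sqrt(6)*sqrt(-1/(C1 + sqrt(3)*z))/2


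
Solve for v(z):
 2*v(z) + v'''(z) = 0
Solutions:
 v(z) = C3*exp(-2^(1/3)*z) + (C1*sin(2^(1/3)*sqrt(3)*z/2) + C2*cos(2^(1/3)*sqrt(3)*z/2))*exp(2^(1/3)*z/2)


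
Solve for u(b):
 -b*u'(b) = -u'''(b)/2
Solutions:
 u(b) = C1 + Integral(C2*airyai(2^(1/3)*b) + C3*airybi(2^(1/3)*b), b)


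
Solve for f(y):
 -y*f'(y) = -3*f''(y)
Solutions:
 f(y) = C1 + C2*erfi(sqrt(6)*y/6)


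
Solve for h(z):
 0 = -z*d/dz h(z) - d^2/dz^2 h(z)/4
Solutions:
 h(z) = C1 + C2*erf(sqrt(2)*z)


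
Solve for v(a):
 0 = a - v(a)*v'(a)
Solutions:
 v(a) = -sqrt(C1 + a^2)
 v(a) = sqrt(C1 + a^2)


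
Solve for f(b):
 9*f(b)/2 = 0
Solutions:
 f(b) = 0


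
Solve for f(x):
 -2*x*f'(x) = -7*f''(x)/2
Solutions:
 f(x) = C1 + C2*erfi(sqrt(14)*x/7)


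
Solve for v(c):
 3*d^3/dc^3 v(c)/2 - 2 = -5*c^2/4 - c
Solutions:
 v(c) = C1 + C2*c + C3*c^2 - c^5/72 - c^4/36 + 2*c^3/9


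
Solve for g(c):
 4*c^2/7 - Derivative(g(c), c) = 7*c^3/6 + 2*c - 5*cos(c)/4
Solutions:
 g(c) = C1 - 7*c^4/24 + 4*c^3/21 - c^2 + 5*sin(c)/4


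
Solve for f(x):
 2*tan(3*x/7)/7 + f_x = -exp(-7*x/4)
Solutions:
 f(x) = C1 - log(tan(3*x/7)^2 + 1)/3 + 4*exp(-7*x/4)/7


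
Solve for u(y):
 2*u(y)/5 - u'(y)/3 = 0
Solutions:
 u(y) = C1*exp(6*y/5)


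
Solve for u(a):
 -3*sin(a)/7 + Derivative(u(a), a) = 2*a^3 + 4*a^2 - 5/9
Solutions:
 u(a) = C1 + a^4/2 + 4*a^3/3 - 5*a/9 - 3*cos(a)/7


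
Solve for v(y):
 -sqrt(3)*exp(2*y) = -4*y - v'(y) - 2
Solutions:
 v(y) = C1 - 2*y^2 - 2*y + sqrt(3)*exp(2*y)/2


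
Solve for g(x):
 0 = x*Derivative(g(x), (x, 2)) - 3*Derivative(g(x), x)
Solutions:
 g(x) = C1 + C2*x^4


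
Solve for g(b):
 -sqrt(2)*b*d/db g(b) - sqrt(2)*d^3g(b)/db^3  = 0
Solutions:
 g(b) = C1 + Integral(C2*airyai(-b) + C3*airybi(-b), b)


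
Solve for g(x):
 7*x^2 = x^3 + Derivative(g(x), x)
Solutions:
 g(x) = C1 - x^4/4 + 7*x^3/3


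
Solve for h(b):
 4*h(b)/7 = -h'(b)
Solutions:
 h(b) = C1*exp(-4*b/7)


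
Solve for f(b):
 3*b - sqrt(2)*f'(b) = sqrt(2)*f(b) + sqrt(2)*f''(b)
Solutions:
 f(b) = 3*sqrt(2)*b/2 + (C1*sin(sqrt(3)*b/2) + C2*cos(sqrt(3)*b/2))*exp(-b/2) - 3*sqrt(2)/2


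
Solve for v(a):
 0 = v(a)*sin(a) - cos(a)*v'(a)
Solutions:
 v(a) = C1/cos(a)


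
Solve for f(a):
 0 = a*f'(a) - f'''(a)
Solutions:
 f(a) = C1 + Integral(C2*airyai(a) + C3*airybi(a), a)


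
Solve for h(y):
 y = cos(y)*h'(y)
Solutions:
 h(y) = C1 + Integral(y/cos(y), y)


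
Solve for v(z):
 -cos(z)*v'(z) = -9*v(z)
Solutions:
 v(z) = C1*sqrt(sin(z) + 1)*(sin(z)^4 + 4*sin(z)^3 + 6*sin(z)^2 + 4*sin(z) + 1)/(sqrt(sin(z) - 1)*(sin(z)^4 - 4*sin(z)^3 + 6*sin(z)^2 - 4*sin(z) + 1))


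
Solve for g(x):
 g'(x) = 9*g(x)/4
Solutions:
 g(x) = C1*exp(9*x/4)


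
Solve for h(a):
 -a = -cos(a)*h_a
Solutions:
 h(a) = C1 + Integral(a/cos(a), a)


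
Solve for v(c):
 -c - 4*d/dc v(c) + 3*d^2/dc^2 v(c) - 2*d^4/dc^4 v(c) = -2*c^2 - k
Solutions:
 v(c) = C1 + C2*exp(c*((sqrt(14)/4 + 1)^(-1/3) + 2*(sqrt(14)/4 + 1)^(1/3))/4)*sin(sqrt(3)*c*(-2*(27*sqrt(14)/4 + 27)^(1/3) + 9/(27*sqrt(14)/4 + 27)^(1/3))/12) + C3*exp(c*((sqrt(14)/4 + 1)^(-1/3) + 2*(sqrt(14)/4 + 1)^(1/3))/4)*cos(sqrt(3)*c*(-2*(27*sqrt(14)/4 + 27)^(1/3) + 9/(27*sqrt(14)/4 + 27)^(1/3))/12) + C4*exp(-c*(1/(2*(sqrt(14)/4 + 1)^(1/3)) + (sqrt(14)/4 + 1)^(1/3))) + c^3/6 + c^2/4 + c*k/4 + 3*c/8


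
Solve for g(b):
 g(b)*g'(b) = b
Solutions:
 g(b) = -sqrt(C1 + b^2)
 g(b) = sqrt(C1 + b^2)


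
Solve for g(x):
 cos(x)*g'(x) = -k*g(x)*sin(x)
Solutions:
 g(x) = C1*exp(k*log(cos(x)))


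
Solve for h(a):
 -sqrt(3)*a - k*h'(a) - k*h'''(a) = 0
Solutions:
 h(a) = C1 + C2*sin(a) + C3*cos(a) - sqrt(3)*a^2/(2*k)


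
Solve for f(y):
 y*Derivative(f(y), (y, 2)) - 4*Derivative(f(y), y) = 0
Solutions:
 f(y) = C1 + C2*y^5


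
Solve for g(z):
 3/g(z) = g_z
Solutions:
 g(z) = -sqrt(C1 + 6*z)
 g(z) = sqrt(C1 + 6*z)


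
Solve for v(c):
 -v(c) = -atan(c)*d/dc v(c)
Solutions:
 v(c) = C1*exp(Integral(1/atan(c), c))


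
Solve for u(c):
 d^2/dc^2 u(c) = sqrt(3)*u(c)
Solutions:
 u(c) = C1*exp(-3^(1/4)*c) + C2*exp(3^(1/4)*c)


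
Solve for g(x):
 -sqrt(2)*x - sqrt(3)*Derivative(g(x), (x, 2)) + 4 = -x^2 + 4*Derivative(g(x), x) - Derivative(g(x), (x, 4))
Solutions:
 g(x) = C1 + C2*exp(-x*(sqrt(3)/(sqrt(4 - sqrt(3)/9) + 2)^(1/3) + 3*(sqrt(4 - sqrt(3)/9) + 2)^(1/3))/6)*sin(x*(-sqrt(3)*(sqrt(4 - sqrt(3)/9) + 2)^(1/3) + (sqrt(4 - sqrt(3)/9) + 2)^(-1/3))/2) + C3*exp(-x*(sqrt(3)/(sqrt(4 - sqrt(3)/9) + 2)^(1/3) + 3*(sqrt(4 - sqrt(3)/9) + 2)^(1/3))/6)*cos(x*(-sqrt(3)*(sqrt(4 - sqrt(3)/9) + 2)^(1/3) + (sqrt(4 - sqrt(3)/9) + 2)^(-1/3))/2) + C4*exp(x*(sqrt(3)/(3*(sqrt(4 - sqrt(3)/9) + 2)^(1/3)) + (sqrt(4 - sqrt(3)/9) + 2)^(1/3))) + x^3/12 - sqrt(2)*x^2/8 - sqrt(3)*x^2/16 + sqrt(6)*x/16 + 35*x/32


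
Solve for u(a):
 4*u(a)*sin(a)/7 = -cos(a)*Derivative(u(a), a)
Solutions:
 u(a) = C1*cos(a)^(4/7)


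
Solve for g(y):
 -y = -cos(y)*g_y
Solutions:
 g(y) = C1 + Integral(y/cos(y), y)


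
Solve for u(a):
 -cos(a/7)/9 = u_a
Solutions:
 u(a) = C1 - 7*sin(a/7)/9


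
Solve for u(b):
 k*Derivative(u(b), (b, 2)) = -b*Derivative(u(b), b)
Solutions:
 u(b) = C1 + C2*sqrt(k)*erf(sqrt(2)*b*sqrt(1/k)/2)


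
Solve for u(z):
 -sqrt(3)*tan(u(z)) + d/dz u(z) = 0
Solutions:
 u(z) = pi - asin(C1*exp(sqrt(3)*z))
 u(z) = asin(C1*exp(sqrt(3)*z))


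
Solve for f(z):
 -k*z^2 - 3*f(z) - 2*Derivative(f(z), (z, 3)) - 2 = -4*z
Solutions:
 f(z) = C3*exp(-2^(2/3)*3^(1/3)*z/2) - k*z^2/3 + 4*z/3 + (C1*sin(2^(2/3)*3^(5/6)*z/4) + C2*cos(2^(2/3)*3^(5/6)*z/4))*exp(2^(2/3)*3^(1/3)*z/4) - 2/3


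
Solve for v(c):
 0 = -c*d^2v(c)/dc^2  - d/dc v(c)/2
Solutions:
 v(c) = C1 + C2*sqrt(c)


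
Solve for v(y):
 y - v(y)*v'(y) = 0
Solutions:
 v(y) = -sqrt(C1 + y^2)
 v(y) = sqrt(C1 + y^2)


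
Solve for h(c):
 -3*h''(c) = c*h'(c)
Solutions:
 h(c) = C1 + C2*erf(sqrt(6)*c/6)


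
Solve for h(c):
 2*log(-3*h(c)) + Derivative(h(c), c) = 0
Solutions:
 Integral(1/(log(-_y) + log(3)), (_y, h(c)))/2 = C1 - c


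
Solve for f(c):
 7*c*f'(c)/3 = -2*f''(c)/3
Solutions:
 f(c) = C1 + C2*erf(sqrt(7)*c/2)


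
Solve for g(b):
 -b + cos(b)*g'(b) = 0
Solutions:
 g(b) = C1 + Integral(b/cos(b), b)


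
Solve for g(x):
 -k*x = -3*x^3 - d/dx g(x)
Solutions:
 g(x) = C1 + k*x^2/2 - 3*x^4/4


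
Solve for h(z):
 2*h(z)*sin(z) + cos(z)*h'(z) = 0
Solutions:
 h(z) = C1*cos(z)^2


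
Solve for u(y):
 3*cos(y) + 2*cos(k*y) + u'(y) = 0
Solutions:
 u(y) = C1 - 3*sin(y) - 2*sin(k*y)/k


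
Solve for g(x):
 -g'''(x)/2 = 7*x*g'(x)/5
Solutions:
 g(x) = C1 + Integral(C2*airyai(-14^(1/3)*5^(2/3)*x/5) + C3*airybi(-14^(1/3)*5^(2/3)*x/5), x)


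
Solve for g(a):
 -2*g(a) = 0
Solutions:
 g(a) = 0


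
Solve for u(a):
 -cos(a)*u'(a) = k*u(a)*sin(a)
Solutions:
 u(a) = C1*exp(k*log(cos(a)))


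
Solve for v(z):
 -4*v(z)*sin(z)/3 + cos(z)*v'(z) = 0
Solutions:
 v(z) = C1/cos(z)^(4/3)


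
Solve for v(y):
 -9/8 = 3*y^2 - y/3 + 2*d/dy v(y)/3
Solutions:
 v(y) = C1 - 3*y^3/2 + y^2/4 - 27*y/16


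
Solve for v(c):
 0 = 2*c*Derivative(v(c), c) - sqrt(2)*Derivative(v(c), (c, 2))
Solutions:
 v(c) = C1 + C2*erfi(2^(3/4)*c/2)


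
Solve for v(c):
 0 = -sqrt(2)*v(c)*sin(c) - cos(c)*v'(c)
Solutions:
 v(c) = C1*cos(c)^(sqrt(2))


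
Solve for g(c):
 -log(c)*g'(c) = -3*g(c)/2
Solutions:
 g(c) = C1*exp(3*li(c)/2)


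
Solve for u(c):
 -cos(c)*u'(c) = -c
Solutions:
 u(c) = C1 + Integral(c/cos(c), c)


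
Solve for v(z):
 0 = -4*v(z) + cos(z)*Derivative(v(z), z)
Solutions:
 v(z) = C1*(sin(z)^2 + 2*sin(z) + 1)/(sin(z)^2 - 2*sin(z) + 1)


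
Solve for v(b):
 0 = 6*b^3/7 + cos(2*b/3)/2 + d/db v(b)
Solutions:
 v(b) = C1 - 3*b^4/14 - 3*sin(2*b/3)/4


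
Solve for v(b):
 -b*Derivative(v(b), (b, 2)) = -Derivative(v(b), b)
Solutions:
 v(b) = C1 + C2*b^2


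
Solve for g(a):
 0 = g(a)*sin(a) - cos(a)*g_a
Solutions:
 g(a) = C1/cos(a)


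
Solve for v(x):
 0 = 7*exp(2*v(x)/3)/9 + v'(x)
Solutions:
 v(x) = 3*log(-sqrt(-1/(C1 - 7*x))) - 3*log(2) + 3*log(6)/2 + 3*log(3)
 v(x) = 3*log(-1/(C1 - 7*x))/2 - 3*log(2) + 3*log(6)/2 + 3*log(3)


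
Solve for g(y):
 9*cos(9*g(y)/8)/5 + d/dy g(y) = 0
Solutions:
 9*y/5 - 4*log(sin(9*g(y)/8) - 1)/9 + 4*log(sin(9*g(y)/8) + 1)/9 = C1


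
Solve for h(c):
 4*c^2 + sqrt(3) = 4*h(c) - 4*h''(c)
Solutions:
 h(c) = C1*exp(-c) + C2*exp(c) + c^2 + sqrt(3)/4 + 2


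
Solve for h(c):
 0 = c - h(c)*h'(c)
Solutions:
 h(c) = -sqrt(C1 + c^2)
 h(c) = sqrt(C1 + c^2)


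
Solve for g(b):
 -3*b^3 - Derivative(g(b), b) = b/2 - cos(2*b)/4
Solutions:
 g(b) = C1 - 3*b^4/4 - b^2/4 + sin(2*b)/8


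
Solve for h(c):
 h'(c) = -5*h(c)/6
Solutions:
 h(c) = C1*exp(-5*c/6)


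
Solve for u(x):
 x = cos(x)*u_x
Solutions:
 u(x) = C1 + Integral(x/cos(x), x)


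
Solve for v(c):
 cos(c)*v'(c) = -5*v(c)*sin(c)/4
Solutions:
 v(c) = C1*cos(c)^(5/4)


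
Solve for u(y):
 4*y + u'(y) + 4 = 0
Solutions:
 u(y) = C1 - 2*y^2 - 4*y


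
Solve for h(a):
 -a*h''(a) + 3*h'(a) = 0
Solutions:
 h(a) = C1 + C2*a^4


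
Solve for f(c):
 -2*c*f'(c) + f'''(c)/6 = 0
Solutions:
 f(c) = C1 + Integral(C2*airyai(12^(1/3)*c) + C3*airybi(12^(1/3)*c), c)


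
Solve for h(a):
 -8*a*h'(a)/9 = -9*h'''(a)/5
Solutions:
 h(a) = C1 + Integral(C2*airyai(2*3^(2/3)*5^(1/3)*a/9) + C3*airybi(2*3^(2/3)*5^(1/3)*a/9), a)


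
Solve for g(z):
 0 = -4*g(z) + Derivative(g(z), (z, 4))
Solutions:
 g(z) = C1*exp(-sqrt(2)*z) + C2*exp(sqrt(2)*z) + C3*sin(sqrt(2)*z) + C4*cos(sqrt(2)*z)


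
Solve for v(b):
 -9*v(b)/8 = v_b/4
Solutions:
 v(b) = C1*exp(-9*b/2)


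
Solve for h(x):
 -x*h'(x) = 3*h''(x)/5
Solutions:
 h(x) = C1 + C2*erf(sqrt(30)*x/6)


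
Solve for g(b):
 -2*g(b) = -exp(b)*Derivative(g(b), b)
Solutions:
 g(b) = C1*exp(-2*exp(-b))


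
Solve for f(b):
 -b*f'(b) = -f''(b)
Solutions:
 f(b) = C1 + C2*erfi(sqrt(2)*b/2)


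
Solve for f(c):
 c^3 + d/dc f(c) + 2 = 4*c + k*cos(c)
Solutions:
 f(c) = C1 - c^4/4 + 2*c^2 - 2*c + k*sin(c)


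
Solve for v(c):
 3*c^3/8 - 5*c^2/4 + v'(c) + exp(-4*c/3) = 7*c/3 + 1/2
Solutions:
 v(c) = C1 - 3*c^4/32 + 5*c^3/12 + 7*c^2/6 + c/2 + 3*exp(-4*c/3)/4


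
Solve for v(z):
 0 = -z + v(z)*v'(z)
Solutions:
 v(z) = -sqrt(C1 + z^2)
 v(z) = sqrt(C1 + z^2)


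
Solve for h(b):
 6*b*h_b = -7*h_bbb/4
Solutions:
 h(b) = C1 + Integral(C2*airyai(-2*3^(1/3)*7^(2/3)*b/7) + C3*airybi(-2*3^(1/3)*7^(2/3)*b/7), b)


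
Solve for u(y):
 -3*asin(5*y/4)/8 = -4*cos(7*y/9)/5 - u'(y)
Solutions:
 u(y) = C1 + 3*y*asin(5*y/4)/8 + 3*sqrt(16 - 25*y^2)/40 - 36*sin(7*y/9)/35


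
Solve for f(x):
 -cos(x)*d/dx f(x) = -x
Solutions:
 f(x) = C1 + Integral(x/cos(x), x)


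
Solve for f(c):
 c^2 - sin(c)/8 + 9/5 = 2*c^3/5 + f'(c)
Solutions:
 f(c) = C1 - c^4/10 + c^3/3 + 9*c/5 + cos(c)/8


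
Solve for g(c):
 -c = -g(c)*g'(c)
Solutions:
 g(c) = -sqrt(C1 + c^2)
 g(c) = sqrt(C1 + c^2)


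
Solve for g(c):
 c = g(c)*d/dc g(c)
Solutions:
 g(c) = -sqrt(C1 + c^2)
 g(c) = sqrt(C1 + c^2)


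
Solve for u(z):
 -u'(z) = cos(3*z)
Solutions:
 u(z) = C1 - sin(3*z)/3


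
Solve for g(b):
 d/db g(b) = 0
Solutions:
 g(b) = C1


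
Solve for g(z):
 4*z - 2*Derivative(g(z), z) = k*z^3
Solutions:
 g(z) = C1 - k*z^4/8 + z^2


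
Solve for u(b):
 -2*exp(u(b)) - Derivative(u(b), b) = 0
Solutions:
 u(b) = log(1/(C1 + 2*b))


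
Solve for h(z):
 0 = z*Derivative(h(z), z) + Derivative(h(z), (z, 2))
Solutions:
 h(z) = C1 + C2*erf(sqrt(2)*z/2)


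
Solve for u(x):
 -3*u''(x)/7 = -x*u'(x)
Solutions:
 u(x) = C1 + C2*erfi(sqrt(42)*x/6)


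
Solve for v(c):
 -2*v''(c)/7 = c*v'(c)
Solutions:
 v(c) = C1 + C2*erf(sqrt(7)*c/2)


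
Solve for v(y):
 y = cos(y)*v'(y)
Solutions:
 v(y) = C1 + Integral(y/cos(y), y)


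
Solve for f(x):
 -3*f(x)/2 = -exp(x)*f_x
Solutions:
 f(x) = C1*exp(-3*exp(-x)/2)


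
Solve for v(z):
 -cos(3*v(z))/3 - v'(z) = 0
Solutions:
 v(z) = -asin((C1 + exp(2*z))/(C1 - exp(2*z)))/3 + pi/3
 v(z) = asin((C1 + exp(2*z))/(C1 - exp(2*z)))/3


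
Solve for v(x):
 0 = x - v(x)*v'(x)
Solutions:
 v(x) = -sqrt(C1 + x^2)
 v(x) = sqrt(C1 + x^2)


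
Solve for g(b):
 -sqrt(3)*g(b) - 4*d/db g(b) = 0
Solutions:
 g(b) = C1*exp(-sqrt(3)*b/4)


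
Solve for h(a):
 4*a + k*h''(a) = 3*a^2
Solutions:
 h(a) = C1 + C2*a + a^4/(4*k) - 2*a^3/(3*k)


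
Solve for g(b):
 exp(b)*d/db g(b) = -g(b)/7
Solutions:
 g(b) = C1*exp(exp(-b)/7)


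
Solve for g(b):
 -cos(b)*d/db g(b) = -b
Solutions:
 g(b) = C1 + Integral(b/cos(b), b)


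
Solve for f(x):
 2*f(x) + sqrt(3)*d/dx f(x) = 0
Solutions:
 f(x) = C1*exp(-2*sqrt(3)*x/3)


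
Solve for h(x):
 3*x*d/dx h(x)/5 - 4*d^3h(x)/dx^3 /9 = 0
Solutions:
 h(x) = C1 + Integral(C2*airyai(3*50^(1/3)*x/10) + C3*airybi(3*50^(1/3)*x/10), x)


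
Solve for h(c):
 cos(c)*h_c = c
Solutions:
 h(c) = C1 + Integral(c/cos(c), c)


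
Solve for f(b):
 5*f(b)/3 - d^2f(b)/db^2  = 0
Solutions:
 f(b) = C1*exp(-sqrt(15)*b/3) + C2*exp(sqrt(15)*b/3)


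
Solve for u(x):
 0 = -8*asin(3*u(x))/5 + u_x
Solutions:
 Integral(1/asin(3*_y), (_y, u(x))) = C1 + 8*x/5


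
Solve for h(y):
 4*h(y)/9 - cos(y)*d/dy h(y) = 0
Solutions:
 h(y) = C1*(sin(y) + 1)^(2/9)/(sin(y) - 1)^(2/9)


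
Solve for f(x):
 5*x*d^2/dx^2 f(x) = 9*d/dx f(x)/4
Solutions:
 f(x) = C1 + C2*x^(29/20)


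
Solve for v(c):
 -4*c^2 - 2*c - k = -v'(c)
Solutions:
 v(c) = C1 + 4*c^3/3 + c^2 + c*k


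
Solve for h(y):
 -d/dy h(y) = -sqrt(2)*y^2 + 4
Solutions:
 h(y) = C1 + sqrt(2)*y^3/3 - 4*y


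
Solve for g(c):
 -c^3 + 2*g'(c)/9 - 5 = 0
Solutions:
 g(c) = C1 + 9*c^4/8 + 45*c/2


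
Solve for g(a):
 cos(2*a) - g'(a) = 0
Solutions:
 g(a) = C1 + sin(2*a)/2


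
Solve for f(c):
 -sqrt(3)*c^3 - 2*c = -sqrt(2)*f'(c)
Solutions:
 f(c) = C1 + sqrt(6)*c^4/8 + sqrt(2)*c^2/2


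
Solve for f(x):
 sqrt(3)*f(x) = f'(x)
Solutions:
 f(x) = C1*exp(sqrt(3)*x)


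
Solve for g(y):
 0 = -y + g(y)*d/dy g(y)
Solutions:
 g(y) = -sqrt(C1 + y^2)
 g(y) = sqrt(C1 + y^2)


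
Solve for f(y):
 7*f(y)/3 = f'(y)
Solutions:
 f(y) = C1*exp(7*y/3)


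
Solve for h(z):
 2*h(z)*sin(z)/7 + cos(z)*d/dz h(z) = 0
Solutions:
 h(z) = C1*cos(z)^(2/7)


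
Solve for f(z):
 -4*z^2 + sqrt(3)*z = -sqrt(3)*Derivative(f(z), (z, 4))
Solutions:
 f(z) = C1 + C2*z + C3*z^2 + C4*z^3 + sqrt(3)*z^6/270 - z^5/120


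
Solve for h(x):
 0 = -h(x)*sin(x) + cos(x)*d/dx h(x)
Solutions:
 h(x) = C1/cos(x)


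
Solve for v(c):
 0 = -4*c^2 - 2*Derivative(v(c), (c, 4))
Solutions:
 v(c) = C1 + C2*c + C3*c^2 + C4*c^3 - c^6/180


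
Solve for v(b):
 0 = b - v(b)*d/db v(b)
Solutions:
 v(b) = -sqrt(C1 + b^2)
 v(b) = sqrt(C1 + b^2)


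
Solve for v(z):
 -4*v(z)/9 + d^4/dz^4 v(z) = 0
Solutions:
 v(z) = C1*exp(-sqrt(6)*z/3) + C2*exp(sqrt(6)*z/3) + C3*sin(sqrt(6)*z/3) + C4*cos(sqrt(6)*z/3)


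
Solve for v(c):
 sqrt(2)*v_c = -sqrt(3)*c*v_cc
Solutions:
 v(c) = C1 + C2*c^(1 - sqrt(6)/3)


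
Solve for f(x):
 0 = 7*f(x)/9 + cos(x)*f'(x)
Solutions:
 f(x) = C1*(sin(x) - 1)^(7/18)/(sin(x) + 1)^(7/18)


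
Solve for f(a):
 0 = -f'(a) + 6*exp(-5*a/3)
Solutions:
 f(a) = C1 - 18*exp(-5*a/3)/5


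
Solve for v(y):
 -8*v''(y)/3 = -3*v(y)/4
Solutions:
 v(y) = C1*exp(-3*sqrt(2)*y/8) + C2*exp(3*sqrt(2)*y/8)


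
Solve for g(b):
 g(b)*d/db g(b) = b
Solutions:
 g(b) = -sqrt(C1 + b^2)
 g(b) = sqrt(C1 + b^2)


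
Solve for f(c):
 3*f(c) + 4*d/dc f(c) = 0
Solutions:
 f(c) = C1*exp(-3*c/4)


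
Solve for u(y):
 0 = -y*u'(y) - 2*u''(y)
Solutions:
 u(y) = C1 + C2*erf(y/2)


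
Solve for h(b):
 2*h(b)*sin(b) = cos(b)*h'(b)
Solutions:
 h(b) = C1/cos(b)^2


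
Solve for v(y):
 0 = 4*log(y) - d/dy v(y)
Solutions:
 v(y) = C1 + 4*y*log(y) - 4*y


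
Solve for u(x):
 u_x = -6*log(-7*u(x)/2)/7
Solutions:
 7*Integral(1/(log(-_y) - log(2) + log(7)), (_y, u(x)))/6 = C1 - x


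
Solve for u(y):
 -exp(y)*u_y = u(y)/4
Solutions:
 u(y) = C1*exp(exp(-y)/4)


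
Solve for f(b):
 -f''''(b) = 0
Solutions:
 f(b) = C1 + C2*b + C3*b^2 + C4*b^3


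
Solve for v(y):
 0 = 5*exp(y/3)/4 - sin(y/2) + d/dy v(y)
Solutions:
 v(y) = C1 - 15*exp(y/3)/4 - 2*cos(y/2)


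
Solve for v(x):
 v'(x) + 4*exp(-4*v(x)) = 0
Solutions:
 v(x) = log(-I*(C1 - 16*x)^(1/4))
 v(x) = log(I*(C1 - 16*x)^(1/4))
 v(x) = log(-(C1 - 16*x)^(1/4))
 v(x) = log(C1 - 16*x)/4


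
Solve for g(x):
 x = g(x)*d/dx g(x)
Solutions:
 g(x) = -sqrt(C1 + x^2)
 g(x) = sqrt(C1 + x^2)


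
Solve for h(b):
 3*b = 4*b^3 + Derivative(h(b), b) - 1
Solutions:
 h(b) = C1 - b^4 + 3*b^2/2 + b


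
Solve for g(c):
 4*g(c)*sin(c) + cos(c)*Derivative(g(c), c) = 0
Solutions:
 g(c) = C1*cos(c)^4


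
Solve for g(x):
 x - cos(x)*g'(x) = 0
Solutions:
 g(x) = C1 + Integral(x/cos(x), x)


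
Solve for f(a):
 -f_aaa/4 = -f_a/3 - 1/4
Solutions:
 f(a) = C1 + C2*exp(-2*sqrt(3)*a/3) + C3*exp(2*sqrt(3)*a/3) - 3*a/4


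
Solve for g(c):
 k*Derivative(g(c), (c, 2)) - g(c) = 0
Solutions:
 g(c) = C1*exp(-c*sqrt(1/k)) + C2*exp(c*sqrt(1/k))


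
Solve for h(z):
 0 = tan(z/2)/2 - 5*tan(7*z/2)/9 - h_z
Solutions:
 h(z) = C1 - log(cos(z/2)) + 10*log(cos(7*z/2))/63


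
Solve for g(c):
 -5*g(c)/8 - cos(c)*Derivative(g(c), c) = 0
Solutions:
 g(c) = C1*(sin(c) - 1)^(5/16)/(sin(c) + 1)^(5/16)


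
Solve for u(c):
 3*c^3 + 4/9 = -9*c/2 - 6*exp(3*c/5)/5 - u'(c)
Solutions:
 u(c) = C1 - 3*c^4/4 - 9*c^2/4 - 4*c/9 - 2*exp(3*c/5)


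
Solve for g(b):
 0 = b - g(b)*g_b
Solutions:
 g(b) = -sqrt(C1 + b^2)
 g(b) = sqrt(C1 + b^2)


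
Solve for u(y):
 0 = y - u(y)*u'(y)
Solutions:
 u(y) = -sqrt(C1 + y^2)
 u(y) = sqrt(C1 + y^2)


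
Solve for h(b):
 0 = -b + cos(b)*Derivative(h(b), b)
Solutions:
 h(b) = C1 + Integral(b/cos(b), b)


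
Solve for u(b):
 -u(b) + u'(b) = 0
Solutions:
 u(b) = C1*exp(b)


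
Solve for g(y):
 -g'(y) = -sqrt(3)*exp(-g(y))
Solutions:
 g(y) = log(C1 + sqrt(3)*y)


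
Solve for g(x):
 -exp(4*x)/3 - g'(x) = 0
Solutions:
 g(x) = C1 - exp(4*x)/12


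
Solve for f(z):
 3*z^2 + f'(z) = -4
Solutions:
 f(z) = C1 - z^3 - 4*z


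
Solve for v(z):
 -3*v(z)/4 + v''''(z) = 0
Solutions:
 v(z) = C1*exp(-sqrt(2)*3^(1/4)*z/2) + C2*exp(sqrt(2)*3^(1/4)*z/2) + C3*sin(sqrt(2)*3^(1/4)*z/2) + C4*cos(sqrt(2)*3^(1/4)*z/2)


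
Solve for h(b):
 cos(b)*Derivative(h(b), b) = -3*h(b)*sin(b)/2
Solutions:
 h(b) = C1*cos(b)^(3/2)


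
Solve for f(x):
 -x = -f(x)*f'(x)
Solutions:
 f(x) = -sqrt(C1 + x^2)
 f(x) = sqrt(C1 + x^2)


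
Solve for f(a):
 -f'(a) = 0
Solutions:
 f(a) = C1


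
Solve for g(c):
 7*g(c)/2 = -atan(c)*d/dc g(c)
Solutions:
 g(c) = C1*exp(-7*Integral(1/atan(c), c)/2)


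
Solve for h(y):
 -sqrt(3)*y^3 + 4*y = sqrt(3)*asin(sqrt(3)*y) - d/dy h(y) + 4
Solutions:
 h(y) = C1 + sqrt(3)*y^4/4 - 2*y^2 + 4*y + sqrt(3)*(y*asin(sqrt(3)*y) + sqrt(3)*sqrt(1 - 3*y^2)/3)


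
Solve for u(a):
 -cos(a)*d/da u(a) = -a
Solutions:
 u(a) = C1 + Integral(a/cos(a), a)


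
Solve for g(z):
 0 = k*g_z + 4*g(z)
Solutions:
 g(z) = C1*exp(-4*z/k)


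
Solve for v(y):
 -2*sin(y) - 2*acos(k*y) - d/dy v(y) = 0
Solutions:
 v(y) = C1 - 2*Piecewise((y*acos(k*y) - sqrt(-k^2*y^2 + 1)/k, Ne(k, 0)), (pi*y/2, True)) + 2*cos(y)


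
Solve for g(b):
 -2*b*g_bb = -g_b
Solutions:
 g(b) = C1 + C2*b^(3/2)


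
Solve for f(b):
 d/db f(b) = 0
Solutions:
 f(b) = C1


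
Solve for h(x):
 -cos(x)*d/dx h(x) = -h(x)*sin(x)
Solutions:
 h(x) = C1/cos(x)


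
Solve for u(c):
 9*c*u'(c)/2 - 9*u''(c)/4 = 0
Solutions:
 u(c) = C1 + C2*erfi(c)


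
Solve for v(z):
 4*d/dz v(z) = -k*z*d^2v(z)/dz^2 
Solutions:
 v(z) = C1 + z^(((re(k) - 4)*re(k) + im(k)^2)/(re(k)^2 + im(k)^2))*(C2*sin(4*log(z)*Abs(im(k))/(re(k)^2 + im(k)^2)) + C3*cos(4*log(z)*im(k)/(re(k)^2 + im(k)^2)))


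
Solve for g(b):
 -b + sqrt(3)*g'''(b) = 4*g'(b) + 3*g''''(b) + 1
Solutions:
 g(b) = C1 + C2*exp(b*((-sqrt(3)/9 + sqrt(-3 + (162 - sqrt(3))^2)/9 + 18)^(-1/3) + 2*sqrt(3) + 3*(-sqrt(3)/9 + sqrt(-3 + (162 - sqrt(3))^2)/9 + 18)^(1/3))/18)*sin(sqrt(3)*b*(-3*(-sqrt(3)/9 + sqrt(-4/27 + (36 - 2*sqrt(3)/9)^2)/2 + 18)^(1/3) + (-sqrt(3)/9 + sqrt(-4/27 + (36 - 2*sqrt(3)/9)^2)/2 + 18)^(-1/3))/18) + C3*exp(b*((-sqrt(3)/9 + sqrt(-3 + (162 - sqrt(3))^2)/9 + 18)^(-1/3) + 2*sqrt(3) + 3*(-sqrt(3)/9 + sqrt(-3 + (162 - sqrt(3))^2)/9 + 18)^(1/3))/18)*cos(sqrt(3)*b*(-3*(-sqrt(3)/9 + sqrt(-4/27 + (36 - 2*sqrt(3)/9)^2)/2 + 18)^(1/3) + (-sqrt(3)/9 + sqrt(-4/27 + (36 - 2*sqrt(3)/9)^2)/2 + 18)^(-1/3))/18) + C4*exp(b*(-3*(-sqrt(3)/9 + sqrt(-3 + (162 - sqrt(3))^2)/9 + 18)^(1/3) - 1/(-sqrt(3)/9 + sqrt(-3 + (162 - sqrt(3))^2)/9 + 18)^(1/3) + sqrt(3))/9) - b^2/8 - b/4


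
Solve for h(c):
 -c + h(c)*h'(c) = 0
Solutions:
 h(c) = -sqrt(C1 + c^2)
 h(c) = sqrt(C1 + c^2)


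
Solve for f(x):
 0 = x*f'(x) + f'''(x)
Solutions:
 f(x) = C1 + Integral(C2*airyai(-x) + C3*airybi(-x), x)


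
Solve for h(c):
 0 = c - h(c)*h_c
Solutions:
 h(c) = -sqrt(C1 + c^2)
 h(c) = sqrt(C1 + c^2)


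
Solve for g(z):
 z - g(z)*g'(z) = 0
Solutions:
 g(z) = -sqrt(C1 + z^2)
 g(z) = sqrt(C1 + z^2)


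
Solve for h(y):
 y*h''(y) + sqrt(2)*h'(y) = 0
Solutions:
 h(y) = C1 + C2*y^(1 - sqrt(2))


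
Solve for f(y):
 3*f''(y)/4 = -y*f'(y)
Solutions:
 f(y) = C1 + C2*erf(sqrt(6)*y/3)


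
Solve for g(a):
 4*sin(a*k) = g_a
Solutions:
 g(a) = C1 - 4*cos(a*k)/k


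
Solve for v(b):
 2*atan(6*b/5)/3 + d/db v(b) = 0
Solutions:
 v(b) = C1 - 2*b*atan(6*b/5)/3 + 5*log(36*b^2 + 25)/18


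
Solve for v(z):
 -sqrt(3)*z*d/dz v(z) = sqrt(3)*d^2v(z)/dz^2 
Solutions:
 v(z) = C1 + C2*erf(sqrt(2)*z/2)


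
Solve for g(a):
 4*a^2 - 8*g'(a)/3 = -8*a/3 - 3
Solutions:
 g(a) = C1 + a^3/2 + a^2/2 + 9*a/8


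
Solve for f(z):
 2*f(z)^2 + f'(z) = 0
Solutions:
 f(z) = 1/(C1 + 2*z)


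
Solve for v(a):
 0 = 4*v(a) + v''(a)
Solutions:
 v(a) = C1*sin(2*a) + C2*cos(2*a)


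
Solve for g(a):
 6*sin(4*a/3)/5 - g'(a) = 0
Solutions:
 g(a) = C1 - 9*cos(4*a/3)/10


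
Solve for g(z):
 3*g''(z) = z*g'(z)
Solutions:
 g(z) = C1 + C2*erfi(sqrt(6)*z/6)


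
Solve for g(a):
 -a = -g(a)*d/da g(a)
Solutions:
 g(a) = -sqrt(C1 + a^2)
 g(a) = sqrt(C1 + a^2)


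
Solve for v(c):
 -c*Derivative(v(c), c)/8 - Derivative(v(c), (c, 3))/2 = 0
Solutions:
 v(c) = C1 + Integral(C2*airyai(-2^(1/3)*c/2) + C3*airybi(-2^(1/3)*c/2), c)


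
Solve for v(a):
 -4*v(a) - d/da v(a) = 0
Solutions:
 v(a) = C1*exp(-4*a)


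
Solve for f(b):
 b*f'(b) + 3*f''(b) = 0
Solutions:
 f(b) = C1 + C2*erf(sqrt(6)*b/6)


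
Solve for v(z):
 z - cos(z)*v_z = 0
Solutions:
 v(z) = C1 + Integral(z/cos(z), z)


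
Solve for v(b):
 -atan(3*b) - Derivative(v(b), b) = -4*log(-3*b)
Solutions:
 v(b) = C1 + 4*b*log(-b) - b*atan(3*b) - 4*b + 4*b*log(3) + log(9*b^2 + 1)/6


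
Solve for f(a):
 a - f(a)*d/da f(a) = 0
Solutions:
 f(a) = -sqrt(C1 + a^2)
 f(a) = sqrt(C1 + a^2)


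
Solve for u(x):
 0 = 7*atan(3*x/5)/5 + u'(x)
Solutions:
 u(x) = C1 - 7*x*atan(3*x/5)/5 + 7*log(9*x^2 + 25)/6


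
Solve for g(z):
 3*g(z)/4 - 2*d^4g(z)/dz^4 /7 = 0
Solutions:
 g(z) = C1*exp(-42^(1/4)*z/2) + C2*exp(42^(1/4)*z/2) + C3*sin(42^(1/4)*z/2) + C4*cos(42^(1/4)*z/2)


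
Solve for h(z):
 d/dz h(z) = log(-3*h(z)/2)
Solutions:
 -Integral(1/(log(-_y) - log(2) + log(3)), (_y, h(z))) = C1 - z


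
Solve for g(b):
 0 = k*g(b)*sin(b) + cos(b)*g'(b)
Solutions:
 g(b) = C1*exp(k*log(cos(b)))


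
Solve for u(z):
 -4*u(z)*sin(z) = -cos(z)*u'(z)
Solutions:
 u(z) = C1/cos(z)^4


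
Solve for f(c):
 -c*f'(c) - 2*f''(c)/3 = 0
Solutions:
 f(c) = C1 + C2*erf(sqrt(3)*c/2)


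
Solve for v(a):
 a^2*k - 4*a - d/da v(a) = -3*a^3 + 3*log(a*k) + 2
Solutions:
 v(a) = C1 + 3*a^4/4 + a^3*k/3 - 2*a^2 - 3*a*log(a*k) + a


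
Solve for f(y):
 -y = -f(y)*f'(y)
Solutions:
 f(y) = -sqrt(C1 + y^2)
 f(y) = sqrt(C1 + y^2)


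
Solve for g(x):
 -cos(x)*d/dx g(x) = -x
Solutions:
 g(x) = C1 + Integral(x/cos(x), x)


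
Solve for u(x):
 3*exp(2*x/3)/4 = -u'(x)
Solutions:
 u(x) = C1 - 9*exp(2*x/3)/8


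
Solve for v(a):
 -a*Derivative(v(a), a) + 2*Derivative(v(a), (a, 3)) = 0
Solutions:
 v(a) = C1 + Integral(C2*airyai(2^(2/3)*a/2) + C3*airybi(2^(2/3)*a/2), a)


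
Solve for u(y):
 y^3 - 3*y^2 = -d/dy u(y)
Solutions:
 u(y) = C1 - y^4/4 + y^3


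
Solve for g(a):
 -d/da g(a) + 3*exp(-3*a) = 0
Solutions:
 g(a) = C1 - exp(-3*a)


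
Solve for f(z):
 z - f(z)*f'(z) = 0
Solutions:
 f(z) = -sqrt(C1 + z^2)
 f(z) = sqrt(C1 + z^2)


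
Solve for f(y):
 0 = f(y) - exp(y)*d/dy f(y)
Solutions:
 f(y) = C1*exp(-exp(-y))


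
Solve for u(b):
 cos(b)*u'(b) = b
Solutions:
 u(b) = C1 + Integral(b/cos(b), b)


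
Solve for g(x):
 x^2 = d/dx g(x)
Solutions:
 g(x) = C1 + x^3/3


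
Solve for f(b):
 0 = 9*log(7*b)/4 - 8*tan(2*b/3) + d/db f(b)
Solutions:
 f(b) = C1 - 9*b*log(b)/4 - 9*b*log(7)/4 + 9*b/4 - 12*log(cos(2*b/3))


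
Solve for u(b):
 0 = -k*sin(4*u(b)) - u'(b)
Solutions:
 u(b) = -acos((-C1 - exp(8*b*k))/(C1 - exp(8*b*k)))/4 + pi/2
 u(b) = acos((-C1 - exp(8*b*k))/(C1 - exp(8*b*k)))/4


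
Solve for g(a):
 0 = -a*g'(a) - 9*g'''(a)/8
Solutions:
 g(a) = C1 + Integral(C2*airyai(-2*3^(1/3)*a/3) + C3*airybi(-2*3^(1/3)*a/3), a)


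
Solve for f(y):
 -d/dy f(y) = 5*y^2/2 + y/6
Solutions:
 f(y) = C1 - 5*y^3/6 - y^2/12


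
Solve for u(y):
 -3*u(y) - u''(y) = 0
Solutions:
 u(y) = C1*sin(sqrt(3)*y) + C2*cos(sqrt(3)*y)


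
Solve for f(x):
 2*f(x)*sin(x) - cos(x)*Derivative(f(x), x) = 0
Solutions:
 f(x) = C1/cos(x)^2


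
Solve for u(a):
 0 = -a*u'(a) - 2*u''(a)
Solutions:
 u(a) = C1 + C2*erf(a/2)


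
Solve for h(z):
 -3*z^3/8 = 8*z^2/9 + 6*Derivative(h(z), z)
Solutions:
 h(z) = C1 - z^4/64 - 4*z^3/81


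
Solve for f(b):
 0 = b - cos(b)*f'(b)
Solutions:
 f(b) = C1 + Integral(b/cos(b), b)


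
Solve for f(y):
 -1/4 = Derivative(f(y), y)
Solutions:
 f(y) = C1 - y/4


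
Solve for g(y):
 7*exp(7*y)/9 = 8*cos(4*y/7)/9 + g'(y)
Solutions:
 g(y) = C1 + exp(7*y)/9 - 14*sin(4*y/7)/9


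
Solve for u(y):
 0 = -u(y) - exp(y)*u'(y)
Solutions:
 u(y) = C1*exp(exp(-y))


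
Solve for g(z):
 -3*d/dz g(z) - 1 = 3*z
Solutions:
 g(z) = C1 - z^2/2 - z/3


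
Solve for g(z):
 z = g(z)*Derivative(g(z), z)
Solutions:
 g(z) = -sqrt(C1 + z^2)
 g(z) = sqrt(C1 + z^2)


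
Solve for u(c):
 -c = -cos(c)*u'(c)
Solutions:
 u(c) = C1 + Integral(c/cos(c), c)


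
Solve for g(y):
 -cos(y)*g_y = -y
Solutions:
 g(y) = C1 + Integral(y/cos(y), y)


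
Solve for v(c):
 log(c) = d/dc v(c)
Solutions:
 v(c) = C1 + c*log(c) - c


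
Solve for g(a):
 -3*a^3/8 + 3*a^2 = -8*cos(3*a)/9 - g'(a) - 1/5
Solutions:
 g(a) = C1 + 3*a^4/32 - a^3 - a/5 - 8*sin(3*a)/27


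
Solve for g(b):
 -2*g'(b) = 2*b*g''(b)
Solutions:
 g(b) = C1 + C2*log(b)


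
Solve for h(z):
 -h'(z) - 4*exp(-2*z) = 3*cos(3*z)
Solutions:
 h(z) = C1 - sin(3*z) + 2*exp(-2*z)


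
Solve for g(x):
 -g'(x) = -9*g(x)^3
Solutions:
 g(x) = -sqrt(2)*sqrt(-1/(C1 + 9*x))/2
 g(x) = sqrt(2)*sqrt(-1/(C1 + 9*x))/2


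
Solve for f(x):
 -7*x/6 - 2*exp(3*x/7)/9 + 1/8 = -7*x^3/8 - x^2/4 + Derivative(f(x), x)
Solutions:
 f(x) = C1 + 7*x^4/32 + x^3/12 - 7*x^2/12 + x/8 - 14*exp(3*x/7)/27


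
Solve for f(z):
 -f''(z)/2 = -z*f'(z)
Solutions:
 f(z) = C1 + C2*erfi(z)


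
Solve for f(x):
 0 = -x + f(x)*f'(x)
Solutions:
 f(x) = -sqrt(C1 + x^2)
 f(x) = sqrt(C1 + x^2)


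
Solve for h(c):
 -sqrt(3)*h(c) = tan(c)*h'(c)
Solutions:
 h(c) = C1/sin(c)^(sqrt(3))


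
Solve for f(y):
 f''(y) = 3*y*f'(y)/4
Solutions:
 f(y) = C1 + C2*erfi(sqrt(6)*y/4)


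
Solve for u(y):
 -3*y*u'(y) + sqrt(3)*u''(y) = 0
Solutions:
 u(y) = C1 + C2*erfi(sqrt(2)*3^(1/4)*y/2)


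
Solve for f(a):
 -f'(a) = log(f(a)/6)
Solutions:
 -Integral(1/(-log(_y) + log(6)), (_y, f(a))) = C1 - a


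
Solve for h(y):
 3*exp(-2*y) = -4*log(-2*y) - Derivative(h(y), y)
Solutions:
 h(y) = C1 - 4*y*log(-y) + 4*y*(1 - log(2)) + 3*exp(-2*y)/2


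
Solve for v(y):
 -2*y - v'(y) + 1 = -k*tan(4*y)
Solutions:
 v(y) = C1 - k*log(cos(4*y))/4 - y^2 + y


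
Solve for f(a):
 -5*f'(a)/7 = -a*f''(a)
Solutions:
 f(a) = C1 + C2*a^(12/7)


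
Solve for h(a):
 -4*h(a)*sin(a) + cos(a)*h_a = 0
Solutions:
 h(a) = C1/cos(a)^4


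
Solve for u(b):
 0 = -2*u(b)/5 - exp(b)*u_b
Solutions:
 u(b) = C1*exp(2*exp(-b)/5)


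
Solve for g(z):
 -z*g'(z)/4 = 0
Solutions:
 g(z) = C1


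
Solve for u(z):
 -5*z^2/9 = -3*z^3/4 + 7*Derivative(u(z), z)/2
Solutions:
 u(z) = C1 + 3*z^4/56 - 10*z^3/189


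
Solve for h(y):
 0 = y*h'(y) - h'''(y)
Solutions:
 h(y) = C1 + Integral(C2*airyai(y) + C3*airybi(y), y)


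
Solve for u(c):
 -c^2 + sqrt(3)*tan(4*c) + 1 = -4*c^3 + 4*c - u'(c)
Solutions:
 u(c) = C1 - c^4 + c^3/3 + 2*c^2 - c + sqrt(3)*log(cos(4*c))/4


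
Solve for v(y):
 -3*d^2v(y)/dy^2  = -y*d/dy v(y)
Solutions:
 v(y) = C1 + C2*erfi(sqrt(6)*y/6)


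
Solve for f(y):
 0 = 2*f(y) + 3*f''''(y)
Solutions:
 f(y) = (C1*sin(6^(3/4)*y/6) + C2*cos(6^(3/4)*y/6))*exp(-6^(3/4)*y/6) + (C3*sin(6^(3/4)*y/6) + C4*cos(6^(3/4)*y/6))*exp(6^(3/4)*y/6)


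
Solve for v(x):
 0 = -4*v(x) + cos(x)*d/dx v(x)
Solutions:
 v(x) = C1*(sin(x)^2 + 2*sin(x) + 1)/(sin(x)^2 - 2*sin(x) + 1)


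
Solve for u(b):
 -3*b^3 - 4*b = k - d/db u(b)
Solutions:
 u(b) = C1 + 3*b^4/4 + 2*b^2 + b*k


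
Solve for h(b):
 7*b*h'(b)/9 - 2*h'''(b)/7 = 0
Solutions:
 h(b) = C1 + Integral(C2*airyai(12^(1/3)*7^(2/3)*b/6) + C3*airybi(12^(1/3)*7^(2/3)*b/6), b)


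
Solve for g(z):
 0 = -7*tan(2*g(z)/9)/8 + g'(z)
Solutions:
 g(z) = -9*asin(C1*exp(7*z/36))/2 + 9*pi/2
 g(z) = 9*asin(C1*exp(7*z/36))/2


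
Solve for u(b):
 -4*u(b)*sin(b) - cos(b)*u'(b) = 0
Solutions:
 u(b) = C1*cos(b)^4


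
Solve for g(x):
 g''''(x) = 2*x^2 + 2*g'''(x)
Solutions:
 g(x) = C1 + C2*x + C3*x^2 + C4*exp(2*x) - x^5/60 - x^4/24 - x^3/12


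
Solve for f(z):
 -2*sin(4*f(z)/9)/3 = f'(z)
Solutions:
 2*z/3 + 9*log(cos(4*f(z)/9) - 1)/8 - 9*log(cos(4*f(z)/9) + 1)/8 = C1


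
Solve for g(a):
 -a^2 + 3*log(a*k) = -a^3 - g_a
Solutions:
 g(a) = C1 - a^4/4 + a^3/3 - 3*a*log(a*k) + 3*a


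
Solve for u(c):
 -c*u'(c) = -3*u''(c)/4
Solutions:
 u(c) = C1 + C2*erfi(sqrt(6)*c/3)


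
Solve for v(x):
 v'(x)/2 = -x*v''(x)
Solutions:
 v(x) = C1 + C2*sqrt(x)


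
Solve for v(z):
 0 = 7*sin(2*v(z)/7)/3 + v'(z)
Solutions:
 7*z/3 + 7*log(cos(2*v(z)/7) - 1)/4 - 7*log(cos(2*v(z)/7) + 1)/4 = C1


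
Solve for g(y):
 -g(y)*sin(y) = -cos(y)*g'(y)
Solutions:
 g(y) = C1/cos(y)


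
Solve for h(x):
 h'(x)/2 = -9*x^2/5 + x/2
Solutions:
 h(x) = C1 - 6*x^3/5 + x^2/2


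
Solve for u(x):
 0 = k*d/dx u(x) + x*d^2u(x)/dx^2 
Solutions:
 u(x) = C1 + x^(1 - re(k))*(C2*sin(log(x)*Abs(im(k))) + C3*cos(log(x)*im(k)))


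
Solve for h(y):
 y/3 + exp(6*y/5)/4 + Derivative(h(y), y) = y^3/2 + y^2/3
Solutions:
 h(y) = C1 + y^4/8 + y^3/9 - y^2/6 - 5*exp(6*y/5)/24


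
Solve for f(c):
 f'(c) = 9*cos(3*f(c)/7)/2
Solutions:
 -9*c/2 - 7*log(sin(3*f(c)/7) - 1)/6 + 7*log(sin(3*f(c)/7) + 1)/6 = C1


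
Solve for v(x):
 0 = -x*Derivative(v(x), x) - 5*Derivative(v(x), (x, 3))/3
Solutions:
 v(x) = C1 + Integral(C2*airyai(-3^(1/3)*5^(2/3)*x/5) + C3*airybi(-3^(1/3)*5^(2/3)*x/5), x)


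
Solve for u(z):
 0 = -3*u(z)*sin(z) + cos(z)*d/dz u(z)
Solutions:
 u(z) = C1/cos(z)^3


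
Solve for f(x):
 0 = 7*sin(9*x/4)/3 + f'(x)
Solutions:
 f(x) = C1 + 28*cos(9*x/4)/27


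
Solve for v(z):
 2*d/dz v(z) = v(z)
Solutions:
 v(z) = C1*exp(z/2)


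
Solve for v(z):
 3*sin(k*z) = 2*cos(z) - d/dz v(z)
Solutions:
 v(z) = C1 + 2*sin(z) + 3*cos(k*z)/k


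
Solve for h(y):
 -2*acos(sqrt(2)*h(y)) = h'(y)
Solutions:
 Integral(1/acos(sqrt(2)*_y), (_y, h(y))) = C1 - 2*y


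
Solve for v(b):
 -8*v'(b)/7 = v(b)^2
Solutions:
 v(b) = 8/(C1 + 7*b)


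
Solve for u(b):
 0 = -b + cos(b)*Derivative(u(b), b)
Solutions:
 u(b) = C1 + Integral(b/cos(b), b)


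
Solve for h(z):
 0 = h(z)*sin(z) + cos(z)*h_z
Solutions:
 h(z) = C1*cos(z)


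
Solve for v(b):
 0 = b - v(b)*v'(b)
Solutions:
 v(b) = -sqrt(C1 + b^2)
 v(b) = sqrt(C1 + b^2)


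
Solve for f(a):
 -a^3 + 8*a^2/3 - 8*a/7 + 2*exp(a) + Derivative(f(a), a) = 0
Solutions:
 f(a) = C1 + a^4/4 - 8*a^3/9 + 4*a^2/7 - 2*exp(a)


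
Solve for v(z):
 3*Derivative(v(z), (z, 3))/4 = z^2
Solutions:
 v(z) = C1 + C2*z + C3*z^2 + z^5/45


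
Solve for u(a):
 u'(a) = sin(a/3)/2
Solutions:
 u(a) = C1 - 3*cos(a/3)/2


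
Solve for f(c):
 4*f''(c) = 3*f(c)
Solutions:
 f(c) = C1*exp(-sqrt(3)*c/2) + C2*exp(sqrt(3)*c/2)


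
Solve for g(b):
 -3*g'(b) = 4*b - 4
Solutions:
 g(b) = C1 - 2*b^2/3 + 4*b/3


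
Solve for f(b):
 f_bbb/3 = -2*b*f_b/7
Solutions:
 f(b) = C1 + Integral(C2*airyai(-6^(1/3)*7^(2/3)*b/7) + C3*airybi(-6^(1/3)*7^(2/3)*b/7), b)


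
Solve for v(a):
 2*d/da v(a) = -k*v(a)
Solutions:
 v(a) = C1*exp(-a*k/2)


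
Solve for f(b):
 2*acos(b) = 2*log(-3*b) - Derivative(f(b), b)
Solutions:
 f(b) = C1 + 2*b*log(-b) - 2*b*acos(b) - 2*b + 2*b*log(3) + 2*sqrt(1 - b^2)


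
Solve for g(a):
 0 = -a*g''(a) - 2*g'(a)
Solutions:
 g(a) = C1 + C2/a


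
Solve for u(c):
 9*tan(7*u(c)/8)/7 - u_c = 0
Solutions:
 u(c) = -8*asin(C1*exp(9*c/8))/7 + 8*pi/7
 u(c) = 8*asin(C1*exp(9*c/8))/7


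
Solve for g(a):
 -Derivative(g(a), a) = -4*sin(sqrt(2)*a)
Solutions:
 g(a) = C1 - 2*sqrt(2)*cos(sqrt(2)*a)


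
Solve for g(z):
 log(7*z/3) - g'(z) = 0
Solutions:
 g(z) = C1 + z*log(z) - z + z*log(7/3)


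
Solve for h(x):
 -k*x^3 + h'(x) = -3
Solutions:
 h(x) = C1 + k*x^4/4 - 3*x


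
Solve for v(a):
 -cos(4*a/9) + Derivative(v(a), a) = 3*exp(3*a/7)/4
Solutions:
 v(a) = C1 + 7*exp(3*a/7)/4 + 9*sin(4*a/9)/4


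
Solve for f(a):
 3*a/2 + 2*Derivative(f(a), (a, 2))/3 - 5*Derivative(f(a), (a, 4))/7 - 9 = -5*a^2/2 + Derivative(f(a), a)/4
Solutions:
 f(a) = C1 + C2*exp(35^(1/3)*a*(8*35^(1/3)/(sqrt(305) + 135)^(1/3) + (sqrt(305) + 135)^(1/3))/60)*sin(sqrt(3)*35^(1/3)*a*(-(sqrt(305) + 135)^(1/3) + 8*35^(1/3)/(sqrt(305) + 135)^(1/3))/60) + C3*exp(35^(1/3)*a*(8*35^(1/3)/(sqrt(305) + 135)^(1/3) + (sqrt(305) + 135)^(1/3))/60)*cos(sqrt(3)*35^(1/3)*a*(-(sqrt(305) + 135)^(1/3) + 8*35^(1/3)/(sqrt(305) + 135)^(1/3))/60) + C4*exp(-35^(1/3)*a*(8*35^(1/3)/(sqrt(305) + 135)^(1/3) + (sqrt(305) + 135)^(1/3))/30) + 10*a^3/3 + 89*a^2/3 + 1100*a/9


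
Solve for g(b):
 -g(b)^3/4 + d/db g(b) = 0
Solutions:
 g(b) = -sqrt(2)*sqrt(-1/(C1 + b))
 g(b) = sqrt(2)*sqrt(-1/(C1 + b))


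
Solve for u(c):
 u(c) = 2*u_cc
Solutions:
 u(c) = C1*exp(-sqrt(2)*c/2) + C2*exp(sqrt(2)*c/2)


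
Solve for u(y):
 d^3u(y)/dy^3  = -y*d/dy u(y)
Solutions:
 u(y) = C1 + Integral(C2*airyai(-y) + C3*airybi(-y), y)


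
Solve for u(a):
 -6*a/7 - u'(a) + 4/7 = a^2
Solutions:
 u(a) = C1 - a^3/3 - 3*a^2/7 + 4*a/7


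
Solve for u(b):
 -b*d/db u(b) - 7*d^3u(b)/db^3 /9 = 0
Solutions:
 u(b) = C1 + Integral(C2*airyai(-21^(2/3)*b/7) + C3*airybi(-21^(2/3)*b/7), b)


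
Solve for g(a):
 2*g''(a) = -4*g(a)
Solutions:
 g(a) = C1*sin(sqrt(2)*a) + C2*cos(sqrt(2)*a)


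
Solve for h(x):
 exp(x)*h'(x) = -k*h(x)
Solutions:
 h(x) = C1*exp(k*exp(-x))


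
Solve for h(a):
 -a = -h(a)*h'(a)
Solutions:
 h(a) = -sqrt(C1 + a^2)
 h(a) = sqrt(C1 + a^2)


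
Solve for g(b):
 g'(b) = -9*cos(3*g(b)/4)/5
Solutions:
 9*b/5 - 2*log(sin(3*g(b)/4) - 1)/3 + 2*log(sin(3*g(b)/4) + 1)/3 = C1
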